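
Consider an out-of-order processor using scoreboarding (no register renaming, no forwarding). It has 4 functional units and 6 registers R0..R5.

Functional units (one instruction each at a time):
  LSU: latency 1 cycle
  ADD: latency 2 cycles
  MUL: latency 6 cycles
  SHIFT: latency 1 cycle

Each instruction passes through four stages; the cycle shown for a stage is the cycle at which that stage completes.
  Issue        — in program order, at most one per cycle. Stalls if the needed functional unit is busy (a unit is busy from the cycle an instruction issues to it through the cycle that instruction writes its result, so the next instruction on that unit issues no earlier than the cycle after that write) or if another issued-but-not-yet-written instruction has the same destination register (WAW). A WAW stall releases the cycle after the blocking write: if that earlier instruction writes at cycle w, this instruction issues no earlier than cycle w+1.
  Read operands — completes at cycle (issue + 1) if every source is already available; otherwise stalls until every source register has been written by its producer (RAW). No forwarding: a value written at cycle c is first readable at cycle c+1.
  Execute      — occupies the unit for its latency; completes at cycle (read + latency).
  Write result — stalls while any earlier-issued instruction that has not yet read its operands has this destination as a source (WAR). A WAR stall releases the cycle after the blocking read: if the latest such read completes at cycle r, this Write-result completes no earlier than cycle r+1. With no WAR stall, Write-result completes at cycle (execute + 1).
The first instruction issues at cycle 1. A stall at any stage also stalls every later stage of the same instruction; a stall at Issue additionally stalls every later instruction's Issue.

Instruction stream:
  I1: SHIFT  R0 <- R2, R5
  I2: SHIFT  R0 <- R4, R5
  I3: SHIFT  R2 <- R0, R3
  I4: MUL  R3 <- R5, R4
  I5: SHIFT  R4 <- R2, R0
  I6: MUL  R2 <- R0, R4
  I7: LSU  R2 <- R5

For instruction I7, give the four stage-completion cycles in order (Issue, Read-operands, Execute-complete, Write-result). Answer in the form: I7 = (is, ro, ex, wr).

I7 = (28, 29, 30, 31)

t=1  I1 issues→SHIFT
t=2  I1 reads
t=3  I1 exec-done
t=4  I1 writes R0
t=5  I2 issues→SHIFT
t=6  I2 reads
t=7  I2 exec-done
t=8  I2 writes R0
t=9  I3 issues→SHIFT
t=10  I3 reads; I4 issues→MUL
t=11  I3 exec-done; I4 reads
t=12  I3 writes R2
t=13  I5 issues→SHIFT
t=14  I5 reads
t=15  I5 exec-done
t=16  I5 writes R4
t=17  I4 exec-done
t=18  I4 writes R3
t=19  I6 issues→MUL
t=20  I6 reads
t=26  I6 exec-done
t=27  I6 writes R2
t=28  I7 issues→LSU
t=29  I7 reads
t=30  I7 exec-done
t=31  I7 writes R2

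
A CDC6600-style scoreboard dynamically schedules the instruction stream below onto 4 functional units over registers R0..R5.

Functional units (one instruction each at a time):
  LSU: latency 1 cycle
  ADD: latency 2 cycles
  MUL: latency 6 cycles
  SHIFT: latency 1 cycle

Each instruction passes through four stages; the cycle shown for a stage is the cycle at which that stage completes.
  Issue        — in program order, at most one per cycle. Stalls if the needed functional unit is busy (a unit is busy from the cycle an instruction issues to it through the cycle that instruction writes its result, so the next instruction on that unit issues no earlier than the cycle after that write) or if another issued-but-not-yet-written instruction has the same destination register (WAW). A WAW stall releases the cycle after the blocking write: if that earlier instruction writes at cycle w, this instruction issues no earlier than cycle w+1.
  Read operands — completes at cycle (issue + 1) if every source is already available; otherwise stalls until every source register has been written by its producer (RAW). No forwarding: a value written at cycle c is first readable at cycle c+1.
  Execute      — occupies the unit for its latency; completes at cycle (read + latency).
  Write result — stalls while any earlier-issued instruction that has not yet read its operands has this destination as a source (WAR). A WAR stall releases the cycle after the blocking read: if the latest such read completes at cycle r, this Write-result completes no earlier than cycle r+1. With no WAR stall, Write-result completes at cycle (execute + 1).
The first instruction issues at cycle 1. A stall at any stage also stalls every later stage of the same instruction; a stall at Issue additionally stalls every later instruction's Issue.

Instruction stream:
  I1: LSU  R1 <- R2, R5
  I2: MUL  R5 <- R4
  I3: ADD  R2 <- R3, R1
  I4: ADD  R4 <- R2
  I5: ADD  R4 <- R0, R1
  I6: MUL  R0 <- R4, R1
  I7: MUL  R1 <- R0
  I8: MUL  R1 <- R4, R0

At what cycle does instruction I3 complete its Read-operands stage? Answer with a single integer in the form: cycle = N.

cycle 1: issue I1 (LSU)
cycle 2: I1 read-ops | issue I2 (MUL)
cycle 3: I1 finished on LSU | I2 read-ops | issue I3 (ADD)
cycle 4: I1→R1
cycle 5: I3 read-ops
cycle 7: I3 finished on ADD
cycle 8: I3→R2
cycle 9: I2 finished on MUL | issue I4 (ADD)
cycle 10: I2→R5 | I4 read-ops
cycle 12: I4 finished on ADD
cycle 13: I4→R4
cycle 14: issue I5 (ADD)
cycle 15: I5 read-ops | issue I6 (MUL)
cycle 17: I5 finished on ADD
cycle 18: I5→R4
cycle 19: I6 read-ops
cycle 25: I6 finished on MUL
cycle 26: I6→R0
cycle 27: issue I7 (MUL)
cycle 28: I7 read-ops
cycle 34: I7 finished on MUL
cycle 35: I7→R1
cycle 36: issue I8 (MUL)
cycle 37: I8 read-ops
cycle 43: I8 finished on MUL
cycle 44: I8→R1

cycle = 5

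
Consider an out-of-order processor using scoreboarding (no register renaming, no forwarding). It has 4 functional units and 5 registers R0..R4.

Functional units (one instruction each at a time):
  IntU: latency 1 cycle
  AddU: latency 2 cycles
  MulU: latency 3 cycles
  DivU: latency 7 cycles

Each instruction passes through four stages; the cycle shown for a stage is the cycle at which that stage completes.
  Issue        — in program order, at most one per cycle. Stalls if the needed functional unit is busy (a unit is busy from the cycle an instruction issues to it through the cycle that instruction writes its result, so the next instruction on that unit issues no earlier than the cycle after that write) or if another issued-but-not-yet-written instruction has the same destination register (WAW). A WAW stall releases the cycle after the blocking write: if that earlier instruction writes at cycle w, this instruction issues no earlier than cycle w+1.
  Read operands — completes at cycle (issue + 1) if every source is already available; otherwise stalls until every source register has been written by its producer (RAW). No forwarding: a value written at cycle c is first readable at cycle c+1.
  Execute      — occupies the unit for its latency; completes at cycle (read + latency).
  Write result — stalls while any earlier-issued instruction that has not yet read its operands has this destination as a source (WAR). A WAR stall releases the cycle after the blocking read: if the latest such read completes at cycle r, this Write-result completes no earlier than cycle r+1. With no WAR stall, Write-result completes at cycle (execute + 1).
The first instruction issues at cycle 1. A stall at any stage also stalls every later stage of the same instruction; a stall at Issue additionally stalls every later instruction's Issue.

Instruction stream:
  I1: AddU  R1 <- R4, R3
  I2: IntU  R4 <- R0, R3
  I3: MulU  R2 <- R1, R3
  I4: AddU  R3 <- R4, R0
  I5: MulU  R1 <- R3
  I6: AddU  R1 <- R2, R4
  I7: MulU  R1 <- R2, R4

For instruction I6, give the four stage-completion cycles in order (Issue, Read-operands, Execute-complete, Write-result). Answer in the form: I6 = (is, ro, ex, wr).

I6 = (17, 18, 20, 21)

c1: I1 dispatched to AddU
c2: I1 operands ready, I2 dispatched to IntU
c3: I2 operands ready, I3 dispatched to MulU
c4: I1 complete, I2 complete
c5: R1←I1, R4←I2
c6: I3 operands ready, I4 dispatched to AddU
c7: I4 operands ready
c9: I3 complete, I4 complete
c10: R2←I3, R3←I4
c11: I5 dispatched to MulU
c12: I5 operands ready
c15: I5 complete
c16: R1←I5
c17: I6 dispatched to AddU
c18: I6 operands ready
c20: I6 complete
c21: R1←I6
c22: I7 dispatched to MulU
c23: I7 operands ready
c26: I7 complete
c27: R1←I7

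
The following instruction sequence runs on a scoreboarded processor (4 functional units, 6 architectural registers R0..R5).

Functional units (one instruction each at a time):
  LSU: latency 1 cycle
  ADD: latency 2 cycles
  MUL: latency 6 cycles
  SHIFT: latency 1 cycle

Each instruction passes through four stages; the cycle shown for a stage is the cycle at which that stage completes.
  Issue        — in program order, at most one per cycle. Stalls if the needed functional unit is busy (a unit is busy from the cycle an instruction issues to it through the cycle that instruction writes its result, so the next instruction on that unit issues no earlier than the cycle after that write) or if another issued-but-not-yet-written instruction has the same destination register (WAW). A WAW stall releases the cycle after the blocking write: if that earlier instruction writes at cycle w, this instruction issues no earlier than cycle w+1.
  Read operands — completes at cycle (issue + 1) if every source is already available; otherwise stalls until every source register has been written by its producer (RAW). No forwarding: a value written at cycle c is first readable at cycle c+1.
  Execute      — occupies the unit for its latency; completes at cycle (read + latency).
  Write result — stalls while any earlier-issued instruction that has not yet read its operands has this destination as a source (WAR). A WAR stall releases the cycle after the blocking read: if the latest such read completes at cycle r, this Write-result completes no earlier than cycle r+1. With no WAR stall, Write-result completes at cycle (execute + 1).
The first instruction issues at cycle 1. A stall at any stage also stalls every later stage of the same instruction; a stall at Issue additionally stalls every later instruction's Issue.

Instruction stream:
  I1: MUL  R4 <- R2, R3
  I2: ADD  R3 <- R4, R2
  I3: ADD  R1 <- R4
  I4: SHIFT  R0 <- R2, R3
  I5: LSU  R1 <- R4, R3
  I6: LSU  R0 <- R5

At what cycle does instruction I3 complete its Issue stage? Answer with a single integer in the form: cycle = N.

cycle = 14

I1 -> (1, 2, 8, 9)
I2 -> (2, 10, 12, 13)  // RAW R4: wait I1 write@9
I3 -> (14, 15, 17, 18)  // struct: ADD busy until I2 writes@13
I4 -> (15, 16, 17, 18)
I5 -> (19, 20, 21, 22)  // WAW R1: wait I3 write@18
I6 -> (23, 24, 25, 26)  // struct: LSU busy until I5 writes@22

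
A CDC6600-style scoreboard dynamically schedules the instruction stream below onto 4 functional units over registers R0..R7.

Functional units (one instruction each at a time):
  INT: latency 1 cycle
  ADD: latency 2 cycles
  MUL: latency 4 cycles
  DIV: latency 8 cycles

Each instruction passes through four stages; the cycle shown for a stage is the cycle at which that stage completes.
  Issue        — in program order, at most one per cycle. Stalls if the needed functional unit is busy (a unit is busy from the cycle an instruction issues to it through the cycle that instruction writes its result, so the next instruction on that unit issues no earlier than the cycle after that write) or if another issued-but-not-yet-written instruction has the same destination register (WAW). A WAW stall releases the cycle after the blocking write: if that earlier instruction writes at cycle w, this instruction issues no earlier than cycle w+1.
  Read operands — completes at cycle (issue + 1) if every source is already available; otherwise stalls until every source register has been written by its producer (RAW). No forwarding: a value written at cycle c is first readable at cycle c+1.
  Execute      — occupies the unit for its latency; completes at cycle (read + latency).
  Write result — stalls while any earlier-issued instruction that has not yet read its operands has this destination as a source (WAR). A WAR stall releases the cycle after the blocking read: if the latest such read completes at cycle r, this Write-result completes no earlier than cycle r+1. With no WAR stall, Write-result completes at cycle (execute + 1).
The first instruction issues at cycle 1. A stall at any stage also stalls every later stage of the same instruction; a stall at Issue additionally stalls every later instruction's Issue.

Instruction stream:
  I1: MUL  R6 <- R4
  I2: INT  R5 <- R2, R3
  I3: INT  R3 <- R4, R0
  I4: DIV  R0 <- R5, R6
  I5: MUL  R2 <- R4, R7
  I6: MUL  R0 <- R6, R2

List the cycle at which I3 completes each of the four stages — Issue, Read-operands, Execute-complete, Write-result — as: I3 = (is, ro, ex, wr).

I1 -> (1, 2, 6, 7)
I2 -> (2, 3, 4, 5)
I3 -> (6, 7, 8, 9)  // struct: INT busy until I2 writes@5
I4 -> (7, 8, 16, 17)
I5 -> (8, 9, 13, 14)
I6 -> (18, 19, 23, 24)  // WAW R0: wait I4 write@17

I3 = (6, 7, 8, 9)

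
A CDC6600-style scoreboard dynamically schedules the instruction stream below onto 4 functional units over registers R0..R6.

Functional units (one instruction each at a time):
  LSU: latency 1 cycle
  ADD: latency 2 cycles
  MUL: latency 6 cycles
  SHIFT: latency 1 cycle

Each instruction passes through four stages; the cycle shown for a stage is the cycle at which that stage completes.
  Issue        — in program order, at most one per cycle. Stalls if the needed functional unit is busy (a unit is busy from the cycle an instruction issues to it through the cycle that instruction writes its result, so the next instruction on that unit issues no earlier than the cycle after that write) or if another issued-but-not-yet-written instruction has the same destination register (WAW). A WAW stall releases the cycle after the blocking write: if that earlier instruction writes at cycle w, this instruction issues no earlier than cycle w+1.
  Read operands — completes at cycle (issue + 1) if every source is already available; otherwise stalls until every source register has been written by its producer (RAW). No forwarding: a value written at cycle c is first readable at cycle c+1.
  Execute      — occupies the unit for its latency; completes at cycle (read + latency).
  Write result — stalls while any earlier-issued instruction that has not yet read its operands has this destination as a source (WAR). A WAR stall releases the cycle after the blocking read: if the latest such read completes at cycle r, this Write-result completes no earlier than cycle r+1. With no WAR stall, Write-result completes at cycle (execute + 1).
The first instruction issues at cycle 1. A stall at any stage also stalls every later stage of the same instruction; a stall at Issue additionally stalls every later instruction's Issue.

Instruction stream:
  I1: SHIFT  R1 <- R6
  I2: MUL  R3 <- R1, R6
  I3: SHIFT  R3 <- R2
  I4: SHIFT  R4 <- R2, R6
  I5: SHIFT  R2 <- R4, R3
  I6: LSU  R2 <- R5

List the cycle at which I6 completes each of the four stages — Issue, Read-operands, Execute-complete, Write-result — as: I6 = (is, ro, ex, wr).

c1: I1→SHIFT
c2: I1 RO, I2→MUL
c3: I1 EX
c4: I1 WR R1
c5: I2 RO
c11: I2 EX
c12: I2 WR R3
c13: I3→SHIFT
c14: I3 RO
c15: I3 EX
c16: I3 WR R3
c17: I4→SHIFT
c18: I4 RO
c19: I4 EX
c20: I4 WR R4
c21: I5→SHIFT
c22: I5 RO
c23: I5 EX
c24: I5 WR R2
c25: I6→LSU
c26: I6 RO
c27: I6 EX
c28: I6 WR R2

I6 = (25, 26, 27, 28)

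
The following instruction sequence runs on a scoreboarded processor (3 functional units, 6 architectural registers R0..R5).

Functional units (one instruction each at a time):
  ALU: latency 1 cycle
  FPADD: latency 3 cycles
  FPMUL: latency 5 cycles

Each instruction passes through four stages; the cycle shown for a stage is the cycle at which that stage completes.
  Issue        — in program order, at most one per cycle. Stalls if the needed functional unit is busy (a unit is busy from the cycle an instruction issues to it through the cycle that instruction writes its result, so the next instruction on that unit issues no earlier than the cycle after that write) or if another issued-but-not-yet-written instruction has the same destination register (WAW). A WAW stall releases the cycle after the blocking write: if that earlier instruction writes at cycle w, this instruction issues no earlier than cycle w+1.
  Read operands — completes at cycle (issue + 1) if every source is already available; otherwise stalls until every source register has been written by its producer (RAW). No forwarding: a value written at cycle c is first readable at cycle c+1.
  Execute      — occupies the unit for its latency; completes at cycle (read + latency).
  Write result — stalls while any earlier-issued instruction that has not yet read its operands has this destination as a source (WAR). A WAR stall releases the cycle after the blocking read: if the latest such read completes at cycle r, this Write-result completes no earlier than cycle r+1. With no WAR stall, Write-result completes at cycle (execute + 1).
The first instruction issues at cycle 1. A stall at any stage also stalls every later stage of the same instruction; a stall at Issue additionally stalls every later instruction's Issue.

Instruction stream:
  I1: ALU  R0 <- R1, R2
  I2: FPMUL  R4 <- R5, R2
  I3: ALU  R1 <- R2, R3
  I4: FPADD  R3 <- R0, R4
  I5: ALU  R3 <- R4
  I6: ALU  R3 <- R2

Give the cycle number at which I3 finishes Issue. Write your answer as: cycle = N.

cycle = 5

c1: I1→ALU
c2: I1 RO | I2→FPMUL
c3: I1 EX | I2 RO
c4: I1 WR R0
c5: I3→ALU
c6: I3 RO | I4→FPADD
c7: I3 EX
c8: I2 EX | I3 WR R1
c9: I2 WR R4
c10: I4 RO
c13: I4 EX
c14: I4 WR R3
c15: I5→ALU
c16: I5 RO
c17: I5 EX
c18: I5 WR R3
c19: I6→ALU
c20: I6 RO
c21: I6 EX
c22: I6 WR R3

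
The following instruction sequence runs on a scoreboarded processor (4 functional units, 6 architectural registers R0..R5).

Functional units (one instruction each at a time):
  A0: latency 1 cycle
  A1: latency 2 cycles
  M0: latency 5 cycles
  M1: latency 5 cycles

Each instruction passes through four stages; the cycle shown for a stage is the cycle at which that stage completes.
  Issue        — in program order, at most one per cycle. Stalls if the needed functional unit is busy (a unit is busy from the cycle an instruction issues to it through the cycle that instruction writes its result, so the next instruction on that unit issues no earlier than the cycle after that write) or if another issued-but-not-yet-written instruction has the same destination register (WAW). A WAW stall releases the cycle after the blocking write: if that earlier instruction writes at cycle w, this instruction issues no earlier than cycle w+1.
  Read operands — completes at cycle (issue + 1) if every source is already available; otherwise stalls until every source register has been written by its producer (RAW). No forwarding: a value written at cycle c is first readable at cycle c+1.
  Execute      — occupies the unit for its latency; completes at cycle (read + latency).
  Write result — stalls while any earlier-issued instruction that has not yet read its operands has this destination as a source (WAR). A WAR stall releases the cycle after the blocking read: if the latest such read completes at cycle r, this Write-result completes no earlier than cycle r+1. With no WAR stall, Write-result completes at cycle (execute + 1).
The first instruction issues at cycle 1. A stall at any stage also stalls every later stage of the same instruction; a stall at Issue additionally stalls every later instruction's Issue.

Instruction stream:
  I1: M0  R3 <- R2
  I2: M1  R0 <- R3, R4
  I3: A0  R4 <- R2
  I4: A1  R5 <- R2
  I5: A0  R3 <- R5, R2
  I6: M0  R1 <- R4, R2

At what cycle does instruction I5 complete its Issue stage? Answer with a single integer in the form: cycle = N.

cycle = 11

[I1] 1/2/7/8
[I2] 2/9/14/15  (RAW R3: wait I1 write@8)
[I3] 3/4/5/10  (WAR R4: wait I2 read@9)
[I4] 4/5/7/8
[I5] 11/12/13/14  (struct: A0 busy until I3 writes@10)
[I6] 12/13/18/19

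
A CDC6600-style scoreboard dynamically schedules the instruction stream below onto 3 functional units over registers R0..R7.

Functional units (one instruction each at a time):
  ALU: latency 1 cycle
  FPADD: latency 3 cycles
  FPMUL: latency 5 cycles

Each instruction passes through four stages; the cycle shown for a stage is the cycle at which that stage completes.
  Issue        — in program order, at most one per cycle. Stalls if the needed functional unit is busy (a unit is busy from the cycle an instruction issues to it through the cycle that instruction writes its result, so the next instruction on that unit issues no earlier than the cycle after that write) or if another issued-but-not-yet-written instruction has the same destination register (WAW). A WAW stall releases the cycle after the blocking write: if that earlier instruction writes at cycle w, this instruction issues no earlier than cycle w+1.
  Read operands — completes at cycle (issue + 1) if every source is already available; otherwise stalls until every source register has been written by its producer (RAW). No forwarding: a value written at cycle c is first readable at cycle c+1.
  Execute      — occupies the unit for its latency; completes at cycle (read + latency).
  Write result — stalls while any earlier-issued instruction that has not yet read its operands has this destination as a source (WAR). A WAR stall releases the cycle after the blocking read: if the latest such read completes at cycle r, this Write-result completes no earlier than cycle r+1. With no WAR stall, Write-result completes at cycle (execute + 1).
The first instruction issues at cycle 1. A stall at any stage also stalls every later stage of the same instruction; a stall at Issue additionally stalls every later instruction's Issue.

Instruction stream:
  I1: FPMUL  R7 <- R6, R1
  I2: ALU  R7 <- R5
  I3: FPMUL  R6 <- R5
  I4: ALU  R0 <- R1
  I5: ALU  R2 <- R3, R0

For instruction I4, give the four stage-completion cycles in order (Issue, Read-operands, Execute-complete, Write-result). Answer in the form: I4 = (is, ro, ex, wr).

I4 = (13, 14, 15, 16)

I1  is:1  ro:2  ex:7  wr:8
I2  is:9  ro:10  ex:11  wr:12  — WAW R7: wait I1 write@8
I3  is:10  ro:11  ex:16  wr:17
I4  is:13  ro:14  ex:15  wr:16  — struct: ALU busy until I2 writes@12
I5  is:17  ro:18  ex:19  wr:20  — struct: ALU busy until I4 writes@16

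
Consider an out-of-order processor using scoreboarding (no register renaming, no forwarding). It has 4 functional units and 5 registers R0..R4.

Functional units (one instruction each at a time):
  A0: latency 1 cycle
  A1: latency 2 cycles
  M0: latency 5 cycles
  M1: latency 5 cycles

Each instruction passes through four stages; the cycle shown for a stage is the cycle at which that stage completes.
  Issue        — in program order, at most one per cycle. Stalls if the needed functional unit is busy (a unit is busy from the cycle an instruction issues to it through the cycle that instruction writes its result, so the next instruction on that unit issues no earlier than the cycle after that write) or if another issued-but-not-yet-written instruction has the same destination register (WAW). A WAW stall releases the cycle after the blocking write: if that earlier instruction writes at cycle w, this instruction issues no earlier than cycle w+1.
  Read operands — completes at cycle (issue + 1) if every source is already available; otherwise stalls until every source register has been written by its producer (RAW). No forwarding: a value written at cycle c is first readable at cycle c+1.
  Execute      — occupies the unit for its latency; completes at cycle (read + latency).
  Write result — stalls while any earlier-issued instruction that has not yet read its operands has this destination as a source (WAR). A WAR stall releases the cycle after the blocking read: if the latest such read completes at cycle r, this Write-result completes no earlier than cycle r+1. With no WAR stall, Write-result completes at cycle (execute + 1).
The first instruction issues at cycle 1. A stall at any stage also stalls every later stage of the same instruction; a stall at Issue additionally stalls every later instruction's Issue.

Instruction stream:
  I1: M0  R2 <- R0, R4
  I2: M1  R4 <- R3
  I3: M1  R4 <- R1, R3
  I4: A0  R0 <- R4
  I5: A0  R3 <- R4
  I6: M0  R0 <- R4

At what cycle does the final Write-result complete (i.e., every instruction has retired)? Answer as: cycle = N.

I1: IS=1 RO=2 EX=7 WR=8
I2: IS=2 RO=3 EX=8 WR=9
I3: IS=10 RO=11 EX=16 WR=17  [struct: M1 busy until I2 writes@9]
I4: IS=11 RO=18 EX=19 WR=20  [RAW R4: wait I3 write@17]
I5: IS=21 RO=22 EX=23 WR=24  [struct: A0 busy until I4 writes@20]
I6: IS=22 RO=23 EX=28 WR=29

cycle = 29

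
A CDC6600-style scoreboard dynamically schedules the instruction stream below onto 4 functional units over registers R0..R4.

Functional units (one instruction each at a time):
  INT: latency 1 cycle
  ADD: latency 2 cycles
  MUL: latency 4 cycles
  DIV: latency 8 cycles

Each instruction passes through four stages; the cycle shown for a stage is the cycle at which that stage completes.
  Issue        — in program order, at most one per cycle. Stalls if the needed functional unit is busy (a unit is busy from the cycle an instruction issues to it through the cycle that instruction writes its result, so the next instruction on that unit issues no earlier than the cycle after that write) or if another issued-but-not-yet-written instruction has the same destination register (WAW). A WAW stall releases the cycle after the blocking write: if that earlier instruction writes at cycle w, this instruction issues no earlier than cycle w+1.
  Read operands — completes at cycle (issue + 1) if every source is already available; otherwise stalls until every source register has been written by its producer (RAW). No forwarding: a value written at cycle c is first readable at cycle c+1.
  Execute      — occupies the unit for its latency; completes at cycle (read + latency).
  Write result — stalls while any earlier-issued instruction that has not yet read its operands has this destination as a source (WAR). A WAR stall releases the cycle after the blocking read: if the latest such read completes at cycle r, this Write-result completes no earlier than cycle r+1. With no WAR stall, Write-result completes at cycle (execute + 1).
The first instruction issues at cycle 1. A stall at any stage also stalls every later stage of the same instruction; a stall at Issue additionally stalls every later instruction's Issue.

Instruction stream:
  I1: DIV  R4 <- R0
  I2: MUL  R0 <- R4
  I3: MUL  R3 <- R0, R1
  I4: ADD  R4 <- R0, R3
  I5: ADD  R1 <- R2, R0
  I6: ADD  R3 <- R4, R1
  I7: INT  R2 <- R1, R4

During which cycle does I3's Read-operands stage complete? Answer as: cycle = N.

  I1 | 1 | 2 | 10 | 11
  I2 | 2 | 12 | 16 | 17   RAW R4: wait I1 write@11
  I3 | 18 | 19 | 23 | 24   struct: MUL busy until I2 writes@17
  I4 | 19 | 25 | 27 | 28   RAW R3: wait I3 write@24
  I5 | 29 | 30 | 32 | 33   struct: ADD busy until I4 writes@28
  I6 | 34 | 35 | 37 | 38   struct: ADD busy until I5 writes@33
  I7 | 35 | 36 | 37 | 38

cycle = 19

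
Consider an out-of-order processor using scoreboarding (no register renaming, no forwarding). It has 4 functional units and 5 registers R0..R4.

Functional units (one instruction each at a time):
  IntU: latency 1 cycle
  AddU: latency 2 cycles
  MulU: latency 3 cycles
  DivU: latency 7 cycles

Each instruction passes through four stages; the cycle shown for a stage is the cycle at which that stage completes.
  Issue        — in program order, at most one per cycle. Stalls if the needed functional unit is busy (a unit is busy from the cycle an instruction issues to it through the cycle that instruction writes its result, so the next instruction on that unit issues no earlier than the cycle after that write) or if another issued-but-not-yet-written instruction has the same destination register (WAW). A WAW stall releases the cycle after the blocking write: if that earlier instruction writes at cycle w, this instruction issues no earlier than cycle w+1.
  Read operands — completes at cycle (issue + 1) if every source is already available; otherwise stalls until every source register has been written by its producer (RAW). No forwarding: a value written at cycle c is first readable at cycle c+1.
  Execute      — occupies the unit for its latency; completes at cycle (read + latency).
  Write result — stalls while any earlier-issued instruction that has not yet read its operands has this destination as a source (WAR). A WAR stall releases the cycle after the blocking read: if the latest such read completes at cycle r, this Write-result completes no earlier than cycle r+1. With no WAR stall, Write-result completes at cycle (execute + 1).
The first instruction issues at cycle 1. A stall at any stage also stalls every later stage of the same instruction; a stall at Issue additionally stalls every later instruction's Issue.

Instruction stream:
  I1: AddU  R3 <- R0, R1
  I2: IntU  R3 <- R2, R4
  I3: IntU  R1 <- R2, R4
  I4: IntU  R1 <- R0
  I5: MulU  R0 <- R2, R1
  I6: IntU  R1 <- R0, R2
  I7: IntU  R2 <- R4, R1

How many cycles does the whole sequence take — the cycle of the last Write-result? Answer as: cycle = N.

  I1 | 1 | 2 | 4 | 5
  I2 | 6 | 7 | 8 | 9   WAW R3: wait I1 write@5
  I3 | 10 | 11 | 12 | 13   struct: IntU busy until I2 writes@9
  I4 | 14 | 15 | 16 | 17   struct: IntU busy until I3 writes@13
  I5 | 15 | 18 | 21 | 22   RAW R1: wait I4 write@17
  I6 | 18 | 23 | 24 | 25   struct: IntU busy until I4 writes@17 · RAW R0: wait I5 write@22
  I7 | 26 | 27 | 28 | 29   struct: IntU busy until I6 writes@25

cycle = 29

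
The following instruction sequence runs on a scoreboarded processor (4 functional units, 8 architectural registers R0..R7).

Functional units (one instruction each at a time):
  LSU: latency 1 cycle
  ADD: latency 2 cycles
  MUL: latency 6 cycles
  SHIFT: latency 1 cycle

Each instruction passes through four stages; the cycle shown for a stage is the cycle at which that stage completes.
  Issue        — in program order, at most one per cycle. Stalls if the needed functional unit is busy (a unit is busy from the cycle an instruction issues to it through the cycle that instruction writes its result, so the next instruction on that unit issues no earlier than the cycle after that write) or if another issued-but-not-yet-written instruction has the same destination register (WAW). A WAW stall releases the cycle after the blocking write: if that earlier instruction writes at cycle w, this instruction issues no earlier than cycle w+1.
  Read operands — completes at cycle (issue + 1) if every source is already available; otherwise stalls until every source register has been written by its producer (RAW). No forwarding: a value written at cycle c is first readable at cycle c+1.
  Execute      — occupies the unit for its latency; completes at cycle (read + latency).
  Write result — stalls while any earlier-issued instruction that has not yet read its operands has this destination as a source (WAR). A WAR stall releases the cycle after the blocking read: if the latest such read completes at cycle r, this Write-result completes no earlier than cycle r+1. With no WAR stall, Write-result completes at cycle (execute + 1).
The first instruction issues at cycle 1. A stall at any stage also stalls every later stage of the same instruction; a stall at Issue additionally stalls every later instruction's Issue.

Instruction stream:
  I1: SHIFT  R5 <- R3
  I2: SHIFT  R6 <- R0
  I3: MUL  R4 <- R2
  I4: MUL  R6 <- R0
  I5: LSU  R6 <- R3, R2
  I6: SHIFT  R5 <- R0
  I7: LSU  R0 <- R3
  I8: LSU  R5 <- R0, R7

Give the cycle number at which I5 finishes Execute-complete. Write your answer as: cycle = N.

cycle = 26

I1  is:1  ro:2  ex:3  wr:4
I2  is:5  ro:6  ex:7  wr:8  — struct: SHIFT busy until I1 writes@4
I3  is:6  ro:7  ex:13  wr:14
I4  is:15  ro:16  ex:22  wr:23  — struct: MUL busy until I3 writes@14
I5  is:24  ro:25  ex:26  wr:27  — WAW R6: wait I4 write@23
I6  is:25  ro:26  ex:27  wr:28
I7  is:28  ro:29  ex:30  wr:31  — struct: LSU busy until I5 writes@27
I8  is:32  ro:33  ex:34  wr:35  — struct: LSU busy until I7 writes@31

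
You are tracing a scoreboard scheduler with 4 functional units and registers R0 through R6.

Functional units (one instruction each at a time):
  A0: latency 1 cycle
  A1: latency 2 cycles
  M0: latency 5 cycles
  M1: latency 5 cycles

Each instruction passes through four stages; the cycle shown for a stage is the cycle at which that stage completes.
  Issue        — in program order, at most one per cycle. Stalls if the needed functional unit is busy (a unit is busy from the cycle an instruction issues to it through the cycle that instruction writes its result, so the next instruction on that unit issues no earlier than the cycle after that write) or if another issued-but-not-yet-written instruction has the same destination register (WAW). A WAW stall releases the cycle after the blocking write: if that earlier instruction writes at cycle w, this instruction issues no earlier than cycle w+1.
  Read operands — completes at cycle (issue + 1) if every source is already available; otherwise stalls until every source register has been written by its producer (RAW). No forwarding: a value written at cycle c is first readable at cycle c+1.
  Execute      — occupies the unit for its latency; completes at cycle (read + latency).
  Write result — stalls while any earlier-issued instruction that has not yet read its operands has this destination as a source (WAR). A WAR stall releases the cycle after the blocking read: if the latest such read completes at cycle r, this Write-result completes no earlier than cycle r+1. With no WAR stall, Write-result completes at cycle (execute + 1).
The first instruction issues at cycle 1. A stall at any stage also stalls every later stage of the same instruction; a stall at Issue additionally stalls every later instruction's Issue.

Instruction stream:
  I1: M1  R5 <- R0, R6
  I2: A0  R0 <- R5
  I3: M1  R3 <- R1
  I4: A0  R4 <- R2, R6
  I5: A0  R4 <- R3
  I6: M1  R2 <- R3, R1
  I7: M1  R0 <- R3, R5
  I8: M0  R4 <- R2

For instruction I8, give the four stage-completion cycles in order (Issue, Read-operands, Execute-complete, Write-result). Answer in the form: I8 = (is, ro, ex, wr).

I1 -> (1, 2, 7, 8)
I2 -> (2, 9, 10, 11)  // RAW R5: wait I1 write@8
I3 -> (9, 10, 15, 16)  // struct: M1 busy until I1 writes@8
I4 -> (12, 13, 14, 15)  // struct: A0 busy until I2 writes@11
I5 -> (16, 17, 18, 19)  // struct: A0 busy until I4 writes@15
I6 -> (17, 18, 23, 24)
I7 -> (25, 26, 31, 32)  // struct: M1 busy until I6 writes@24
I8 -> (26, 27, 32, 33)

I8 = (26, 27, 32, 33)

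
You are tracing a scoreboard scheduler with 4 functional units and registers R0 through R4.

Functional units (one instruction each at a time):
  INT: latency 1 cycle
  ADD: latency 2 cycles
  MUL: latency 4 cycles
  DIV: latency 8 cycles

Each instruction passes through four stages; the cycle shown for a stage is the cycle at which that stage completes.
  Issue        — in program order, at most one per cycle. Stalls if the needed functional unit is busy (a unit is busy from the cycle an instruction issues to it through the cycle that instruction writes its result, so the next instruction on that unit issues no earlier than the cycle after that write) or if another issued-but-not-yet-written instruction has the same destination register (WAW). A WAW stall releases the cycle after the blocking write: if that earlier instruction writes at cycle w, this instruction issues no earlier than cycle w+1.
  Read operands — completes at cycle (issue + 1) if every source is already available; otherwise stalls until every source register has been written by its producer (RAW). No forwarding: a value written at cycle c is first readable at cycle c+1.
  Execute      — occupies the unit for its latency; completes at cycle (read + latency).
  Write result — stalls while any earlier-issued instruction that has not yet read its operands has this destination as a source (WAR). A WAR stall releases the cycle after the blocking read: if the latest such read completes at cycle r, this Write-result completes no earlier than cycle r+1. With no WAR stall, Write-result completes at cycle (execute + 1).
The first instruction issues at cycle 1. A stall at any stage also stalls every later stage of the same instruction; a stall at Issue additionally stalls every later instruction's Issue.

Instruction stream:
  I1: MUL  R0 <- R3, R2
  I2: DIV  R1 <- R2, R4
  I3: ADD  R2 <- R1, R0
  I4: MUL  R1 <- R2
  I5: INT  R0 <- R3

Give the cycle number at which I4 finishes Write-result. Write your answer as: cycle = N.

1) issue 1, read 2, done 6, write 7
2) issue 2, read 3, done 11, write 12
3) issue 3, read 13, done 15, write 16  <RAW R1: wait I2 write@12>
4) issue 13, read 17, done 21, write 22  <WAW R1: wait I2 write@12 / RAW R2: wait I3 write@16>
5) issue 14, read 15, done 16, write 17

cycle = 22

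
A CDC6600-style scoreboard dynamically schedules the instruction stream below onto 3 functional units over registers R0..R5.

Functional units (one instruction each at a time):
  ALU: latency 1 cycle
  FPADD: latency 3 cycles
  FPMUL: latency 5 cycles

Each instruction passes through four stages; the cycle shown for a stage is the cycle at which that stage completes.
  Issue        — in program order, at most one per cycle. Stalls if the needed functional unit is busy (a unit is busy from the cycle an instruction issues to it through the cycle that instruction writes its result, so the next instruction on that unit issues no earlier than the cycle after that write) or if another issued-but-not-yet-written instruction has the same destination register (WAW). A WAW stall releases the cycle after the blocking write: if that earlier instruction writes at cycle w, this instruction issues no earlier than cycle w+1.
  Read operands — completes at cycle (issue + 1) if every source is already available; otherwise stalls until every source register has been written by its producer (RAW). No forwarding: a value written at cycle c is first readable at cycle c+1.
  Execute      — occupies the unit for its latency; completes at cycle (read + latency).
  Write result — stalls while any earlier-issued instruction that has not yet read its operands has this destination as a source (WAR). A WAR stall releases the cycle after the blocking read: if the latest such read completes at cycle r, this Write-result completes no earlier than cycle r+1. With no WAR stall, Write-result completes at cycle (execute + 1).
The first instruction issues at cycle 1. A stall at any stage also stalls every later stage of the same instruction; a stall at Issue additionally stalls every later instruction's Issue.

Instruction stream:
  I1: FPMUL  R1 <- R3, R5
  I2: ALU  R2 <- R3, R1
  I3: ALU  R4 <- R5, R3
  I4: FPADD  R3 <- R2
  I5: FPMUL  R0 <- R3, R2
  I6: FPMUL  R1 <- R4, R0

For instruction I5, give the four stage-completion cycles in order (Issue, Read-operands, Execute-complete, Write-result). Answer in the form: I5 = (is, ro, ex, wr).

I5 = (14, 19, 24, 25)

c1: I1 dispatched to FPMUL
c2: I1 operands ready, I2 dispatched to ALU
c7: I1 complete
c8: R1←I1
c9: I2 operands ready
c10: I2 complete
c11: R2←I2
c12: I3 dispatched to ALU
c13: I3 operands ready, I4 dispatched to FPADD
c14: I3 complete, I4 operands ready, I5 dispatched to FPMUL
c15: R4←I3
c17: I4 complete
c18: R3←I4
c19: I5 operands ready
c24: I5 complete
c25: R0←I5
c26: I6 dispatched to FPMUL
c27: I6 operands ready
c32: I6 complete
c33: R1←I6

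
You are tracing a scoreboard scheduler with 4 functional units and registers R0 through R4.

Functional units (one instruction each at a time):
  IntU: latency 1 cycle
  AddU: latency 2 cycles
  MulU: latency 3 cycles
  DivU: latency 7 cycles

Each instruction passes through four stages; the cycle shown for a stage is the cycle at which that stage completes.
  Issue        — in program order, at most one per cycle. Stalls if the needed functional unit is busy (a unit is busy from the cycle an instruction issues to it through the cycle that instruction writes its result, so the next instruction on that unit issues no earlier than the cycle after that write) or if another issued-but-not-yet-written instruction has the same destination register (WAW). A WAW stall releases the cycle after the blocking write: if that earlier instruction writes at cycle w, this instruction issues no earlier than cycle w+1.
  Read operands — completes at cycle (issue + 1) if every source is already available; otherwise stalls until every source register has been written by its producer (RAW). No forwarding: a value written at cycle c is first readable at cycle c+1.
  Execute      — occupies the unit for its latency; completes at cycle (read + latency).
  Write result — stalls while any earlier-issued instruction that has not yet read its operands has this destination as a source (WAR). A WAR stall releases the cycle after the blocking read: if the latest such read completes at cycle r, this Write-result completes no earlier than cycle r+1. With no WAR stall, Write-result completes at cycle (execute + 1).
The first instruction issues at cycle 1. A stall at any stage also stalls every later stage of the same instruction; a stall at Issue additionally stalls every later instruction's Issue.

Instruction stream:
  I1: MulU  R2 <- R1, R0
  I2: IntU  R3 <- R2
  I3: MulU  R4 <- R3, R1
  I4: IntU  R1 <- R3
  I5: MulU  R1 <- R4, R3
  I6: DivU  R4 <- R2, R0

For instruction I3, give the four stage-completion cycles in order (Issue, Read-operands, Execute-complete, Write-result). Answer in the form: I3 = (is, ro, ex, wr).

[1] I1 dispatched to MulU
[2] I1 operands ready; I2 dispatched to IntU
[5] I1 complete
[6] R2←I1
[7] I2 operands ready; I3 dispatched to MulU
[8] I2 complete
[9] R3←I2
[10] I3 operands ready; I4 dispatched to IntU
[11] I4 operands ready
[12] I4 complete
[13] I3 complete; R1←I4
[14] R4←I3
[15] I5 dispatched to MulU
[16] I5 operands ready; I6 dispatched to DivU
[17] I6 operands ready
[19] I5 complete
[20] R1←I5
[24] I6 complete
[25] R4←I6

I3 = (7, 10, 13, 14)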